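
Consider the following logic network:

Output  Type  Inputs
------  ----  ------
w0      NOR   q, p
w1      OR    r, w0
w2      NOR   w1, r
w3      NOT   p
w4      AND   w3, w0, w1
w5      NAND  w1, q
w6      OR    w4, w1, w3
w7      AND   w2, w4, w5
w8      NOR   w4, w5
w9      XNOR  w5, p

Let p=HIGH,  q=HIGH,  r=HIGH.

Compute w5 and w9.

w5 = LOW, w9 = LOW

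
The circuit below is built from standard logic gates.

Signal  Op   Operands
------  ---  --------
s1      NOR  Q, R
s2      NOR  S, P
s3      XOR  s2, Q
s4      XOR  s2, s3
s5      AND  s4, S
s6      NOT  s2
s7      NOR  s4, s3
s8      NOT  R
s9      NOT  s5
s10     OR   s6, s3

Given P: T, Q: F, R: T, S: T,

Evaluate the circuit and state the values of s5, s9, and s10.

s5 = F, s9 = T, s10 = T

s2 = S NOR P = T NOR T = F
s3 = s2 XOR Q = F XOR F = F
s4 = s2 XOR s3 = F XOR F = F
s5 = s4 AND S = F AND T = F
s6 = NOT s2 = NOT F = T
s9 = NOT s5 = NOT F = T
s10 = s6 OR s3 = T OR F = T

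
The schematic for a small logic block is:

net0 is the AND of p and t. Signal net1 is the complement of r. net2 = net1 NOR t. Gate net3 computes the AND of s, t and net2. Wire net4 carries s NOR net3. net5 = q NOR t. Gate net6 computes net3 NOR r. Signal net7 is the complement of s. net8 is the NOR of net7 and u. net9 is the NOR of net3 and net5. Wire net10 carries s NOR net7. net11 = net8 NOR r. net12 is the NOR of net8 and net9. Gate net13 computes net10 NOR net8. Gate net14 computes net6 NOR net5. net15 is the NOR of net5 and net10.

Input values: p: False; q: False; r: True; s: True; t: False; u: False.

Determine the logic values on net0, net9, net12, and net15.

net0 = False, net9 = False, net12 = False, net15 = False

net0 = p AND t = False AND False = False
net1 = NOT r = NOT True = False
net2 = net1 NOR t = False NOR False = True
net3 = s AND t AND net2 = True AND False AND True = False
net5 = q NOR t = False NOR False = True
net7 = NOT s = NOT True = False
net8 = net7 NOR u = False NOR False = True
net9 = net3 NOR net5 = False NOR True = False
net10 = s NOR net7 = True NOR False = False
net12 = net8 NOR net9 = True NOR False = False
net15 = net5 NOR net10 = True NOR False = False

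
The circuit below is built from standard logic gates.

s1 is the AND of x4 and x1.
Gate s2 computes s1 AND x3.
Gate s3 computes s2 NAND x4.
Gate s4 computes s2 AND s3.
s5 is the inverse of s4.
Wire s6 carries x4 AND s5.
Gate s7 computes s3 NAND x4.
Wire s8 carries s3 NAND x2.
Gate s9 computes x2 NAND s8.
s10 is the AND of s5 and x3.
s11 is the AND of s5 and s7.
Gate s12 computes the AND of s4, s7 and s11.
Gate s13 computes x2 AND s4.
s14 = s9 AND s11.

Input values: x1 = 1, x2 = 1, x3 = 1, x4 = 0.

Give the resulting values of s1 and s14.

s1 = x4 AND x1 = 0 AND 1 = 0
s2 = s1 AND x3 = 0 AND 1 = 0
s3 = s2 NAND x4 = 0 NAND 0 = 1
s4 = s2 AND s3 = 0 AND 1 = 0
s5 = NOT s4 = NOT 0 = 1
s7 = s3 NAND x4 = 1 NAND 0 = 1
s8 = s3 NAND x2 = 1 NAND 1 = 0
s9 = x2 NAND s8 = 1 NAND 0 = 1
s11 = s5 AND s7 = 1 AND 1 = 1
s14 = s9 AND s11 = 1 AND 1 = 1

s1 = 0, s14 = 1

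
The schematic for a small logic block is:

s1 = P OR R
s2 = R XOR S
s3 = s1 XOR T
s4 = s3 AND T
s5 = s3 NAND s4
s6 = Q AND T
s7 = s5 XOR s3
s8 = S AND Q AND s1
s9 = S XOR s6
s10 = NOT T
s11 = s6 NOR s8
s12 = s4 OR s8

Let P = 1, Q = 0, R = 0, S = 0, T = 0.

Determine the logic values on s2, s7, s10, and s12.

s2 = 0; s7 = 0; s10 = 1; s12 = 0

s1 = P OR R = 1 OR 0 = 1
s2 = R XOR S = 0 XOR 0 = 0
s3 = s1 XOR T = 1 XOR 0 = 1
s4 = s3 AND T = 1 AND 0 = 0
s5 = s3 NAND s4 = 1 NAND 0 = 1
s7 = s5 XOR s3 = 1 XOR 1 = 0
s8 = S AND Q AND s1 = 0 AND 0 AND 1 = 0
s10 = NOT T = NOT 0 = 1
s12 = s4 OR s8 = 0 OR 0 = 0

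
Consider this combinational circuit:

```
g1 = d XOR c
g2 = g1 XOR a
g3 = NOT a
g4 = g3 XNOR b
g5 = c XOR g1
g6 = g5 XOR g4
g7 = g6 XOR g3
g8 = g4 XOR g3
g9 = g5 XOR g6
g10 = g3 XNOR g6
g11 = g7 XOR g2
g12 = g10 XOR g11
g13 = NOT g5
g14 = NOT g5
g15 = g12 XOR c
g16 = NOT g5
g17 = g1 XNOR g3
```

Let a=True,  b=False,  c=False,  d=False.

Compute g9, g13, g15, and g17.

g9 = True; g13 = True; g15 = False; g17 = True

g1 = d XOR c = False XOR False = False
g2 = g1 XOR a = False XOR True = True
g3 = NOT a = NOT True = False
g4 = g3 XNOR b = False XNOR False = True
g5 = c XOR g1 = False XOR False = False
g6 = g5 XOR g4 = False XOR True = True
g7 = g6 XOR g3 = True XOR False = True
g9 = g5 XOR g6 = False XOR True = True
g10 = g3 XNOR g6 = False XNOR True = False
g11 = g7 XOR g2 = True XOR True = False
g12 = g10 XOR g11 = False XOR False = False
g13 = NOT g5 = NOT False = True
g15 = g12 XOR c = False XOR False = False
g17 = g1 XNOR g3 = False XNOR False = True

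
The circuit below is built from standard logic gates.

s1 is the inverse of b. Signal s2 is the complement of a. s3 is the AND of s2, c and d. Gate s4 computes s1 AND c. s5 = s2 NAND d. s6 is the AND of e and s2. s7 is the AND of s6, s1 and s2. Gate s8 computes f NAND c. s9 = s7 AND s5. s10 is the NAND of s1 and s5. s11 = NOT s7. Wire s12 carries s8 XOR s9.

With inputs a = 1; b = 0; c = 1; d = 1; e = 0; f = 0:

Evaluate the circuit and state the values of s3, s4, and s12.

s3 = 0, s4 = 1, s12 = 1

s1 = NOT b = NOT 0 = 1
s2 = NOT a = NOT 1 = 0
s3 = s2 AND c AND d = 0 AND 1 AND 1 = 0
s4 = s1 AND c = 1 AND 1 = 1
s5 = s2 NAND d = 0 NAND 1 = 1
s6 = e AND s2 = 0 AND 0 = 0
s7 = s6 AND s1 AND s2 = 0 AND 1 AND 0 = 0
s8 = f NAND c = 0 NAND 1 = 1
s9 = s7 AND s5 = 0 AND 1 = 0
s12 = s8 XOR s9 = 1 XOR 0 = 1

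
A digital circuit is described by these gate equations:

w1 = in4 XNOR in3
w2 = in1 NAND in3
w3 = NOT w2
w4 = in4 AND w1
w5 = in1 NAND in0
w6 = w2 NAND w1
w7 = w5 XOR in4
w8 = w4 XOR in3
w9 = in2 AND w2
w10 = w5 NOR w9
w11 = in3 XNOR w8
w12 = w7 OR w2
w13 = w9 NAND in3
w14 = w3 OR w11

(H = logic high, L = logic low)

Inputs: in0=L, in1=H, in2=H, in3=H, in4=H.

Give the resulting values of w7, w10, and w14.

w7 = L, w10 = L, w14 = H

w1 = in4 XNOR in3 = H XNOR H = H
w2 = in1 NAND in3 = H NAND H = L
w3 = NOT w2 = NOT L = H
w4 = in4 AND w1 = H AND H = H
w5 = in1 NAND in0 = H NAND L = H
w7 = w5 XOR in4 = H XOR H = L
w8 = w4 XOR in3 = H XOR H = L
w9 = in2 AND w2 = H AND L = L
w10 = w5 NOR w9 = H NOR L = L
w11 = in3 XNOR w8 = H XNOR L = L
w14 = w3 OR w11 = H OR L = H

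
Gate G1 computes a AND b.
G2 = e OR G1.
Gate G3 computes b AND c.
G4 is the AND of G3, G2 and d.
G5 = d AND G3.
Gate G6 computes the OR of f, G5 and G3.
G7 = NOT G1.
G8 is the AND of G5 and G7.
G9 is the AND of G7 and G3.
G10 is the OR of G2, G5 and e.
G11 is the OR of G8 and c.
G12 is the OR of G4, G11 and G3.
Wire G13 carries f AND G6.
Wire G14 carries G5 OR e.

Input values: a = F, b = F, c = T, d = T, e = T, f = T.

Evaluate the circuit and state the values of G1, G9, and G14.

G1 = F; G9 = F; G14 = T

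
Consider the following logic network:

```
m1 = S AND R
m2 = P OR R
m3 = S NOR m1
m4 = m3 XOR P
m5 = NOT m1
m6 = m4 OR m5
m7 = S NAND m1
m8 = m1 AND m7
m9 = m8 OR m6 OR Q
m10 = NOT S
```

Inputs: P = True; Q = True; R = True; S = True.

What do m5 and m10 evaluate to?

m1 = S AND R = True AND True = True
m5 = NOT m1 = NOT True = False
m10 = NOT S = NOT True = False

m5 = False, m10 = False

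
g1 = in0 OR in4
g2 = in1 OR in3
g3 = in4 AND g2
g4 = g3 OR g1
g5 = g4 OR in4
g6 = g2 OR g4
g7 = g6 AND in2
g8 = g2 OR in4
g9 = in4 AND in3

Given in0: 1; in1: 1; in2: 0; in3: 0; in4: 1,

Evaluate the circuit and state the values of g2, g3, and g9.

g2 = 1, g3 = 1, g9 = 0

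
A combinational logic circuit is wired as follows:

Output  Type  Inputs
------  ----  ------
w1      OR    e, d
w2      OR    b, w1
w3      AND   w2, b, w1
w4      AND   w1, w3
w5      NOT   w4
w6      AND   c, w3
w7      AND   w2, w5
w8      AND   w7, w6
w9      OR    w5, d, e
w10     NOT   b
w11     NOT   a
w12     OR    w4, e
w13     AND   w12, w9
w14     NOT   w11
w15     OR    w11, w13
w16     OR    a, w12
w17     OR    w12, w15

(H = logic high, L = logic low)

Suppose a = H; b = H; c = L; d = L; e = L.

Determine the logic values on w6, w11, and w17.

w1 = e OR d = L OR L = L
w2 = b OR w1 = H OR L = H
w3 = w2 AND b AND w1 = H AND H AND L = L
w4 = w1 AND w3 = L AND L = L
w5 = NOT w4 = NOT L = H
w6 = c AND w3 = L AND L = L
w9 = w5 OR d OR e = H OR L OR L = H
w11 = NOT a = NOT H = L
w12 = w4 OR e = L OR L = L
w13 = w12 AND w9 = L AND H = L
w15 = w11 OR w13 = L OR L = L
w17 = w12 OR w15 = L OR L = L

w6 = L; w11 = L; w17 = L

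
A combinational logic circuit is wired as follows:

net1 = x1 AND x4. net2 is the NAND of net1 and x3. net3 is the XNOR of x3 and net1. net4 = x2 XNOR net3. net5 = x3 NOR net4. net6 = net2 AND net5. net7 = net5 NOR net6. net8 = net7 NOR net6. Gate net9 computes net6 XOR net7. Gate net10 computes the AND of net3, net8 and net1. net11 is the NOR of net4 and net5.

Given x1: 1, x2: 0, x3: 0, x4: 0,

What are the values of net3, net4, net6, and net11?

net3 = 1, net4 = 0, net6 = 1, net11 = 0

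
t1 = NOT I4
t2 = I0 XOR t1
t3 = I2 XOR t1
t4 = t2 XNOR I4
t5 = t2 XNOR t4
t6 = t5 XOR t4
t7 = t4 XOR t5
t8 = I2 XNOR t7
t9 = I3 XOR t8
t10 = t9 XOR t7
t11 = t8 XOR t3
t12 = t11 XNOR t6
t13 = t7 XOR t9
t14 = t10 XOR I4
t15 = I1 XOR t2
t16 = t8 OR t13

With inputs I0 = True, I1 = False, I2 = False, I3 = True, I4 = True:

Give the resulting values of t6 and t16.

t6 = False, t16 = True

t1 = NOT I4 = NOT True = False
t2 = I0 XOR t1 = True XOR False = True
t4 = t2 XNOR I4 = True XNOR True = True
t5 = t2 XNOR t4 = True XNOR True = True
t6 = t5 XOR t4 = True XOR True = False
t7 = t4 XOR t5 = True XOR True = False
t8 = I2 XNOR t7 = False XNOR False = True
t9 = I3 XOR t8 = True XOR True = False
t13 = t7 XOR t9 = False XOR False = False
t16 = t8 OR t13 = True OR False = True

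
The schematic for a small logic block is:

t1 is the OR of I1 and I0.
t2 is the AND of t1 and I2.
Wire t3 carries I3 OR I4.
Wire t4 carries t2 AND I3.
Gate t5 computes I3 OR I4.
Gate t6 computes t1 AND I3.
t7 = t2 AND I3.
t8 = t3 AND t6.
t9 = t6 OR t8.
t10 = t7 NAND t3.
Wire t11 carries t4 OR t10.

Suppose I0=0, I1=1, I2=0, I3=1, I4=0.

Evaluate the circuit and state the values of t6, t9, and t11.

t6 = 1; t9 = 1; t11 = 1

t1 = I1 OR I0 = 1 OR 0 = 1
t2 = t1 AND I2 = 1 AND 0 = 0
t3 = I3 OR I4 = 1 OR 0 = 1
t4 = t2 AND I3 = 0 AND 1 = 0
t6 = t1 AND I3 = 1 AND 1 = 1
t7 = t2 AND I3 = 0 AND 1 = 0
t8 = t3 AND t6 = 1 AND 1 = 1
t9 = t6 OR t8 = 1 OR 1 = 1
t10 = t7 NAND t3 = 0 NAND 1 = 1
t11 = t4 OR t10 = 0 OR 1 = 1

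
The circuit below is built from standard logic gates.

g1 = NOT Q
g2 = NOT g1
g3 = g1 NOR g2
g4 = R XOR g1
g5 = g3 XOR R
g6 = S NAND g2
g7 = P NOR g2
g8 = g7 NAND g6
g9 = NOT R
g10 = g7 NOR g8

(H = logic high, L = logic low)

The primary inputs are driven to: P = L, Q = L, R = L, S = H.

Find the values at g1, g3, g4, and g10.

g1 = NOT Q = NOT L = H
g2 = NOT g1 = NOT H = L
g3 = g1 NOR g2 = H NOR L = L
g4 = R XOR g1 = L XOR H = H
g6 = S NAND g2 = H NAND L = H
g7 = P NOR g2 = L NOR L = H
g8 = g7 NAND g6 = H NAND H = L
g10 = g7 NOR g8 = H NOR L = L

g1 = H, g3 = L, g4 = H, g10 = L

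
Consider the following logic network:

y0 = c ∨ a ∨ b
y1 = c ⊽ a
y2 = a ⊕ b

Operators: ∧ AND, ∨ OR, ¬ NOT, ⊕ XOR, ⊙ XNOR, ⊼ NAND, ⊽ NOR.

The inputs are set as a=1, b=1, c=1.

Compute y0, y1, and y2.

y0 = 1, y1 = 0, y2 = 0

y0 = 1 ∨ 1 ∨ 1 = 1
y1 = 1 ⊽ 1 = 0
y2 = 1 ⊕ 1 = 0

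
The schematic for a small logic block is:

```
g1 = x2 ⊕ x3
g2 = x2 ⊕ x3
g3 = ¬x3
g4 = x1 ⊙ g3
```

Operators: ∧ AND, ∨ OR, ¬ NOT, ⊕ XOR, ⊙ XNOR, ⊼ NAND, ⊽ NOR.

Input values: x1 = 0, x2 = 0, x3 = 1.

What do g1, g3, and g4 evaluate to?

g1 = x2 XOR x3 = 0 XOR 1 = 1
g3 = NOT x3 = NOT 1 = 0
g4 = x1 XNOR g3 = 0 XNOR 0 = 1

g1 = 1, g3 = 0, g4 = 1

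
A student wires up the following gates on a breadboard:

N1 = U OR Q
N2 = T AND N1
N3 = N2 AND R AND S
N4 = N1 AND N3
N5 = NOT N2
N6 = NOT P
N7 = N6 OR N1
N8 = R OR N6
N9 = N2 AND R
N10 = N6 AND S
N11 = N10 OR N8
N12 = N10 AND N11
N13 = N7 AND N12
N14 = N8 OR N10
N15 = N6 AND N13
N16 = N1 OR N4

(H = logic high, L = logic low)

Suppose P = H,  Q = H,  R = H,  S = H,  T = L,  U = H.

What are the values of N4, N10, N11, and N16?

N4 = L; N10 = L; N11 = H; N16 = H

N1 = U OR Q = H OR H = H
N2 = T AND N1 = L AND H = L
N3 = N2 AND R AND S = L AND H AND H = L
N4 = N1 AND N3 = H AND L = L
N6 = NOT P = NOT H = L
N8 = R OR N6 = H OR L = H
N10 = N6 AND S = L AND H = L
N11 = N10 OR N8 = L OR H = H
N16 = N1 OR N4 = H OR L = H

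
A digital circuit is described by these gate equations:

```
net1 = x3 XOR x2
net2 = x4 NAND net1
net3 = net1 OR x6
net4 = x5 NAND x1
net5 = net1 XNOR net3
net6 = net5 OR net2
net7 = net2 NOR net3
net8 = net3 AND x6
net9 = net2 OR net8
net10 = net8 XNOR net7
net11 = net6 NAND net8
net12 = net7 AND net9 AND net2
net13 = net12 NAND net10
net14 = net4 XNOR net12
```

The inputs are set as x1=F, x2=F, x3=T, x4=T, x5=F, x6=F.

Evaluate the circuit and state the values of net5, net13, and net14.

net1 = x3 XOR x2 = T XOR F = T
net2 = x4 NAND net1 = T NAND T = F
net3 = net1 OR x6 = T OR F = T
net4 = x5 NAND x1 = F NAND F = T
net5 = net1 XNOR net3 = T XNOR T = T
net7 = net2 NOR net3 = F NOR T = F
net8 = net3 AND x6 = T AND F = F
net9 = net2 OR net8 = F OR F = F
net10 = net8 XNOR net7 = F XNOR F = T
net12 = net7 AND net9 AND net2 = F AND F AND F = F
net13 = net12 NAND net10 = F NAND T = T
net14 = net4 XNOR net12 = T XNOR F = F

net5 = T; net13 = T; net14 = F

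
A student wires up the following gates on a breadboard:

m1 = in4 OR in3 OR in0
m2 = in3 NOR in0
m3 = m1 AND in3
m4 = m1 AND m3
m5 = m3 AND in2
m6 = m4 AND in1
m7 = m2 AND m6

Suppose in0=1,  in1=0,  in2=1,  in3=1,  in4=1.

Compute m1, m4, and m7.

m1 = in4 OR in3 OR in0 = 1 OR 1 OR 1 = 1
m2 = in3 NOR in0 = 1 NOR 1 = 0
m3 = m1 AND in3 = 1 AND 1 = 1
m4 = m1 AND m3 = 1 AND 1 = 1
m6 = m4 AND in1 = 1 AND 0 = 0
m7 = m2 AND m6 = 0 AND 0 = 0

m1 = 1  m4 = 1  m7 = 0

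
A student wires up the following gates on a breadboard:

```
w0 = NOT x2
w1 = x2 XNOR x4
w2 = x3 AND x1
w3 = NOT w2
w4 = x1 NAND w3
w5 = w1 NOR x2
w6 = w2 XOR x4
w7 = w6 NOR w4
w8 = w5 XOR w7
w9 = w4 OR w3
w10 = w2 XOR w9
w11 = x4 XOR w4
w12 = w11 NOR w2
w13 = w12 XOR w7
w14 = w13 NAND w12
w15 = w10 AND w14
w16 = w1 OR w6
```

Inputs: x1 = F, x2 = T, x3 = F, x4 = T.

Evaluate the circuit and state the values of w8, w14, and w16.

w1 = x2 XNOR x4 = T XNOR T = T
w2 = x3 AND x1 = F AND F = F
w3 = NOT w2 = NOT F = T
w4 = x1 NAND w3 = F NAND T = T
w5 = w1 NOR x2 = T NOR T = F
w6 = w2 XOR x4 = F XOR T = T
w7 = w6 NOR w4 = T NOR T = F
w8 = w5 XOR w7 = F XOR F = F
w11 = x4 XOR w4 = T XOR T = F
w12 = w11 NOR w2 = F NOR F = T
w13 = w12 XOR w7 = T XOR F = T
w14 = w13 NAND w12 = T NAND T = F
w16 = w1 OR w6 = T OR T = T

w8 = F, w14 = F, w16 = T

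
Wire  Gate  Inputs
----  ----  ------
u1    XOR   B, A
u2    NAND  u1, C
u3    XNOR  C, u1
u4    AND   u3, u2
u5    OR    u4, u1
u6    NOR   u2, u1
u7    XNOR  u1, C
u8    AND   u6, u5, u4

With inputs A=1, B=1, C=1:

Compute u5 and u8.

u5 = 0, u8 = 0

u1 = B XOR A = 1 XOR 1 = 0
u2 = u1 NAND C = 0 NAND 1 = 1
u3 = C XNOR u1 = 1 XNOR 0 = 0
u4 = u3 AND u2 = 0 AND 1 = 0
u5 = u4 OR u1 = 0 OR 0 = 0
u6 = u2 NOR u1 = 1 NOR 0 = 0
u8 = u6 AND u5 AND u4 = 0 AND 0 AND 0 = 0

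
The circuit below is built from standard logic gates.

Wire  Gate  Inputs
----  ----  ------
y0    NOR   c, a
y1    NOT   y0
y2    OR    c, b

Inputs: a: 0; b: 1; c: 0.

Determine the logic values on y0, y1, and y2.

y0 = c NOR a = 0 NOR 0 = 1
y1 = NOT y0 = NOT 1 = 0
y2 = c OR b = 0 OR 1 = 1

y0 = 1, y1 = 0, y2 = 1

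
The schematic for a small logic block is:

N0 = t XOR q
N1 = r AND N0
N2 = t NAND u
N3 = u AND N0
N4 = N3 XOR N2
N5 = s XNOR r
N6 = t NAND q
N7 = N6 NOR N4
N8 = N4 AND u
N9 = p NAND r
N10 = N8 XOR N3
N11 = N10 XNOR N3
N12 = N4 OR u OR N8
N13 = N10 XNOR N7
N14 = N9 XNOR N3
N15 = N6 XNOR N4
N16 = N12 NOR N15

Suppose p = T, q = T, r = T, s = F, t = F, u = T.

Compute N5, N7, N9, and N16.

N5 = F, N7 = F, N9 = F, N16 = F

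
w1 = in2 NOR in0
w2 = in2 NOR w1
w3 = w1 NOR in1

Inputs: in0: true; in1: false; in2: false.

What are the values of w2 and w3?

w2 = true, w3 = true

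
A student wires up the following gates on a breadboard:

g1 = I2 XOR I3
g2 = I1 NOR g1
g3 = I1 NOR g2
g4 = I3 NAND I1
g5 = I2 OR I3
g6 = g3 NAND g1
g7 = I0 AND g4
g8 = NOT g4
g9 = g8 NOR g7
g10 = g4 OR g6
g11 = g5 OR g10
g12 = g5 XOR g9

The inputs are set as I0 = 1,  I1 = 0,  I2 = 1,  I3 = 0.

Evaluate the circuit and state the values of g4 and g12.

g4 = 1  g12 = 1

g4 = I3 NAND I1 = 0 NAND 0 = 1
g5 = I2 OR I3 = 1 OR 0 = 1
g7 = I0 AND g4 = 1 AND 1 = 1
g8 = NOT g4 = NOT 1 = 0
g9 = g8 NOR g7 = 0 NOR 1 = 0
g12 = g5 XOR g9 = 1 XOR 0 = 1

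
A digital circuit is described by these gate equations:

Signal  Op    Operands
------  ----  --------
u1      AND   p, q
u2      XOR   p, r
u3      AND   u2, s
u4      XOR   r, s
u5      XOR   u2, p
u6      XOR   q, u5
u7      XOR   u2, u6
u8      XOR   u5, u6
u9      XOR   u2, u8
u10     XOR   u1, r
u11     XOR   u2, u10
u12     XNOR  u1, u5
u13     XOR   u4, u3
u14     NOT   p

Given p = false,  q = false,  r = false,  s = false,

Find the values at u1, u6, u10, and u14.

u1 = false, u6 = false, u10 = false, u14 = true

u1 = p AND q = false AND false = false
u2 = p XOR r = false XOR false = false
u5 = u2 XOR p = false XOR false = false
u6 = q XOR u5 = false XOR false = false
u10 = u1 XOR r = false XOR false = false
u14 = NOT p = NOT false = true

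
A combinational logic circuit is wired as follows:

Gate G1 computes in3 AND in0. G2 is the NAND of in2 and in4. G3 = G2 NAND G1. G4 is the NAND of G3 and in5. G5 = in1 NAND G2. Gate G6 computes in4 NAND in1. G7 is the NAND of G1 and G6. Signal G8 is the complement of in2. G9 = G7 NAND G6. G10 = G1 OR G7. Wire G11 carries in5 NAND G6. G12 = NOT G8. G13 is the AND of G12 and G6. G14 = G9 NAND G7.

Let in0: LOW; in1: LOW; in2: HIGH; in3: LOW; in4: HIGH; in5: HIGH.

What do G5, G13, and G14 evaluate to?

G5 = HIGH  G13 = HIGH  G14 = HIGH

G1 = in3 AND in0 = LOW AND LOW = LOW
G2 = in2 NAND in4 = HIGH NAND HIGH = LOW
G5 = in1 NAND G2 = LOW NAND LOW = HIGH
G6 = in4 NAND in1 = HIGH NAND LOW = HIGH
G7 = G1 NAND G6 = LOW NAND HIGH = HIGH
G8 = NOT in2 = NOT HIGH = LOW
G9 = G7 NAND G6 = HIGH NAND HIGH = LOW
G12 = NOT G8 = NOT LOW = HIGH
G13 = G12 AND G6 = HIGH AND HIGH = HIGH
G14 = G9 NAND G7 = LOW NAND HIGH = HIGH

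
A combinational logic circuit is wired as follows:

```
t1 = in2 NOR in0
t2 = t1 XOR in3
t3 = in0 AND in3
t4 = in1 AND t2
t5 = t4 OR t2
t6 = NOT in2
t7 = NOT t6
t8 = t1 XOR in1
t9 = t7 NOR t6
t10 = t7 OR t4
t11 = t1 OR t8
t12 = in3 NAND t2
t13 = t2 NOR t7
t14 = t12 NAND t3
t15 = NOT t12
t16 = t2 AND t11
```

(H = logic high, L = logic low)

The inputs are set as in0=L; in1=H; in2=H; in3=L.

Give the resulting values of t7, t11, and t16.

t1 = in2 NOR in0 = H NOR L = L
t2 = t1 XOR in3 = L XOR L = L
t6 = NOT in2 = NOT H = L
t7 = NOT t6 = NOT L = H
t8 = t1 XOR in1 = L XOR H = H
t11 = t1 OR t8 = L OR H = H
t16 = t2 AND t11 = L AND H = L

t7 = H, t11 = H, t16 = L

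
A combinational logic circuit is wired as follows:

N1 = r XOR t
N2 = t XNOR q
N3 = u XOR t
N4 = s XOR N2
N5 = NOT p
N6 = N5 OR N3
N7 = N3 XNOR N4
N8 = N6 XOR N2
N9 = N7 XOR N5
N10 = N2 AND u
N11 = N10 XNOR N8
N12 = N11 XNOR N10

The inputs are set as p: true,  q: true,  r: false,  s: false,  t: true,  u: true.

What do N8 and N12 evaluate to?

N2 = t XNOR q = true XNOR true = true
N3 = u XOR t = true XOR true = false
N5 = NOT p = NOT true = false
N6 = N5 OR N3 = false OR false = false
N8 = N6 XOR N2 = false XOR true = true
N10 = N2 AND u = true AND true = true
N11 = N10 XNOR N8 = true XNOR true = true
N12 = N11 XNOR N10 = true XNOR true = true

N8 = true, N12 = true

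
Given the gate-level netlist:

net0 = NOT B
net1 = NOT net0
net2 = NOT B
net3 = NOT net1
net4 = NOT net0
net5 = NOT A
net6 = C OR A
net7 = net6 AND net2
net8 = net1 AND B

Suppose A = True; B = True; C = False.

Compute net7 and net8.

net7 = False, net8 = True

net0 = NOT B = NOT True = False
net1 = NOT net0 = NOT False = True
net2 = NOT B = NOT True = False
net6 = C OR A = False OR True = True
net7 = net6 AND net2 = True AND False = False
net8 = net1 AND B = True AND True = True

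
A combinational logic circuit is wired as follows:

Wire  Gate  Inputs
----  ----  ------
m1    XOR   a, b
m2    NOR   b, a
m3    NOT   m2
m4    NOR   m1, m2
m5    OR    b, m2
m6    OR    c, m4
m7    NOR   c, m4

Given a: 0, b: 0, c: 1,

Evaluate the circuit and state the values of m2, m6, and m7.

m1 = a XOR b = 0 XOR 0 = 0
m2 = b NOR a = 0 NOR 0 = 1
m4 = m1 NOR m2 = 0 NOR 1 = 0
m6 = c OR m4 = 1 OR 0 = 1
m7 = c NOR m4 = 1 NOR 0 = 0

m2 = 1, m6 = 1, m7 = 0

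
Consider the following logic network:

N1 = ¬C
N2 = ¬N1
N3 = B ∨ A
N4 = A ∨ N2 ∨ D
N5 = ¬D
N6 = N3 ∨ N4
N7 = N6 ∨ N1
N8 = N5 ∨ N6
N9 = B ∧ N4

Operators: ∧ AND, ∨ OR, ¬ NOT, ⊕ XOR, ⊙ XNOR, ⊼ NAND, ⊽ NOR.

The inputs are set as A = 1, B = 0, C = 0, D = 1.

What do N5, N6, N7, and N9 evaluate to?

N1 = NOT C = NOT 0 = 1
N2 = NOT N1 = NOT 1 = 0
N3 = B OR A = 0 OR 1 = 1
N4 = A OR N2 OR D = 1 OR 0 OR 1 = 1
N5 = NOT D = NOT 1 = 0
N6 = N3 OR N4 = 1 OR 1 = 1
N7 = N6 OR N1 = 1 OR 1 = 1
N9 = B AND N4 = 0 AND 1 = 0

N5 = 0; N6 = 1; N7 = 1; N9 = 0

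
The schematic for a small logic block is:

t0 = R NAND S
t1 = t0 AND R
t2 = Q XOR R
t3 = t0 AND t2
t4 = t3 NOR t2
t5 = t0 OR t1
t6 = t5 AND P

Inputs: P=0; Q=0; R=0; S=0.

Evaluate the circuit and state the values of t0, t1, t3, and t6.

t0 = 1, t1 = 0, t3 = 0, t6 = 0

t0 = R NAND S = 0 NAND 0 = 1
t1 = t0 AND R = 1 AND 0 = 0
t2 = Q XOR R = 0 XOR 0 = 0
t3 = t0 AND t2 = 1 AND 0 = 0
t5 = t0 OR t1 = 1 OR 0 = 1
t6 = t5 AND P = 1 AND 0 = 0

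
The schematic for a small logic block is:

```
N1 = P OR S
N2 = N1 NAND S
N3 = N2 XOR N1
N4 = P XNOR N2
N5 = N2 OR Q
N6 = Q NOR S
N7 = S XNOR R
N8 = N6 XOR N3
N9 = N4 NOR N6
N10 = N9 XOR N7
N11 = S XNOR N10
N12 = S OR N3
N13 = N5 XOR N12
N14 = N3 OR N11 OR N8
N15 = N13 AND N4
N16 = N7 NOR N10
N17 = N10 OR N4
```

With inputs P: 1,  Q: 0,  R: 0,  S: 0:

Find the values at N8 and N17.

N8 = 1  N17 = 1

N1 = P OR S = 1 OR 0 = 1
N2 = N1 NAND S = 1 NAND 0 = 1
N3 = N2 XOR N1 = 1 XOR 1 = 0
N4 = P XNOR N2 = 1 XNOR 1 = 1
N6 = Q NOR S = 0 NOR 0 = 1
N7 = S XNOR R = 0 XNOR 0 = 1
N8 = N6 XOR N3 = 1 XOR 0 = 1
N9 = N4 NOR N6 = 1 NOR 1 = 0
N10 = N9 XOR N7 = 0 XOR 1 = 1
N17 = N10 OR N4 = 1 OR 1 = 1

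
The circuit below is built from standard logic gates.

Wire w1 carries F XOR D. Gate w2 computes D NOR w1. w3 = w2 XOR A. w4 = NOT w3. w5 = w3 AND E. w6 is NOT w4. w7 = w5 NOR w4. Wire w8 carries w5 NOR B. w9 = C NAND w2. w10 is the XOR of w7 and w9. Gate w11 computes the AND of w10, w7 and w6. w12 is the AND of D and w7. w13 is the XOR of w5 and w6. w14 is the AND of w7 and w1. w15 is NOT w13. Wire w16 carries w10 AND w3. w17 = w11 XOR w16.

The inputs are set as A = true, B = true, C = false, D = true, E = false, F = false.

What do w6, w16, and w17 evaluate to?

w1 = F XOR D = false XOR true = true
w2 = D NOR w1 = true NOR true = false
w3 = w2 XOR A = false XOR true = true
w4 = NOT w3 = NOT true = false
w5 = w3 AND E = true AND false = false
w6 = NOT w4 = NOT false = true
w7 = w5 NOR w4 = false NOR false = true
w9 = C NAND w2 = false NAND false = true
w10 = w7 XOR w9 = true XOR true = false
w11 = w10 AND w7 AND w6 = false AND true AND true = false
w16 = w10 AND w3 = false AND true = false
w17 = w11 XOR w16 = false XOR false = false

w6 = true; w16 = false; w17 = false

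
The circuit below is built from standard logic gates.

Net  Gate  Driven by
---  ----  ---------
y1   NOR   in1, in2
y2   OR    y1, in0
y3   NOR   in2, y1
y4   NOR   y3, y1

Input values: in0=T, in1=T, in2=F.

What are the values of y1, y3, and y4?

y1 = F, y3 = T, y4 = F

y1 = in1 NOR in2 = T NOR F = F
y3 = in2 NOR y1 = F NOR F = T
y4 = y3 NOR y1 = T NOR F = F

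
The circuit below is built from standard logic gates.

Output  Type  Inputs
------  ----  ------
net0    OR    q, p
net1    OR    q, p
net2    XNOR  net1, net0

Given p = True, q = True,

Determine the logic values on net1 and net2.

net1 = True, net2 = True

net0 = q OR p = True OR True = True
net1 = q OR p = True OR True = True
net2 = net1 XNOR net0 = True XNOR True = True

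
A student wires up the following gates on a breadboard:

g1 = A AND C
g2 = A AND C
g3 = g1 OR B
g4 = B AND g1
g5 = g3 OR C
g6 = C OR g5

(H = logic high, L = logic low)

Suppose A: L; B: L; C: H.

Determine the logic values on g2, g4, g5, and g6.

g2 = L, g4 = L, g5 = H, g6 = H

g1 = A AND C = L AND H = L
g2 = A AND C = L AND H = L
g3 = g1 OR B = L OR L = L
g4 = B AND g1 = L AND L = L
g5 = g3 OR C = L OR H = H
g6 = C OR g5 = H OR H = H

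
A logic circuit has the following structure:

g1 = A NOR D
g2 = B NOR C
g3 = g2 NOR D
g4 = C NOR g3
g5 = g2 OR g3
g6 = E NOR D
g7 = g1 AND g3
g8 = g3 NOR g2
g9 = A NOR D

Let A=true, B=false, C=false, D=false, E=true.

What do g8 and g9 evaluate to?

g8 = false; g9 = false

g2 = B NOR C = false NOR false = true
g3 = g2 NOR D = true NOR false = false
g8 = g3 NOR g2 = false NOR true = false
g9 = A NOR D = true NOR false = false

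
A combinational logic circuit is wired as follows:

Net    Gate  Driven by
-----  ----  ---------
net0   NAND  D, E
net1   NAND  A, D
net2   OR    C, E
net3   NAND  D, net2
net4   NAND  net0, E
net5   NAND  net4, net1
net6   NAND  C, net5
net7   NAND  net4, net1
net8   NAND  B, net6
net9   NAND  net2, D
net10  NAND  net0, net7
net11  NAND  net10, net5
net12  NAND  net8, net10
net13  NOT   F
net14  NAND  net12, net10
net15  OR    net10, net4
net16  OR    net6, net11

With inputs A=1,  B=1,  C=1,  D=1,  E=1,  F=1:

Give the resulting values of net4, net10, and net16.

net4 = 1, net10 = 1, net16 = 0

net0 = D NAND E = 1 NAND 1 = 0
net1 = A NAND D = 1 NAND 1 = 0
net4 = net0 NAND E = 0 NAND 1 = 1
net5 = net4 NAND net1 = 1 NAND 0 = 1
net6 = C NAND net5 = 1 NAND 1 = 0
net7 = net4 NAND net1 = 1 NAND 0 = 1
net10 = net0 NAND net7 = 0 NAND 1 = 1
net11 = net10 NAND net5 = 1 NAND 1 = 0
net16 = net6 OR net11 = 0 OR 0 = 0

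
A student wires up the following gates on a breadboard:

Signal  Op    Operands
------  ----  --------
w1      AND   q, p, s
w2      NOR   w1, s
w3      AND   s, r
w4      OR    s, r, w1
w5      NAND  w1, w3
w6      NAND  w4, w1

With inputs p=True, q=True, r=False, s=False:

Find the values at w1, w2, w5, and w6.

w1 = q AND p AND s = True AND True AND False = False
w2 = w1 NOR s = False NOR False = True
w3 = s AND r = False AND False = False
w4 = s OR r OR w1 = False OR False OR False = False
w5 = w1 NAND w3 = False NAND False = True
w6 = w4 NAND w1 = False NAND False = True

w1 = False, w2 = True, w5 = True, w6 = True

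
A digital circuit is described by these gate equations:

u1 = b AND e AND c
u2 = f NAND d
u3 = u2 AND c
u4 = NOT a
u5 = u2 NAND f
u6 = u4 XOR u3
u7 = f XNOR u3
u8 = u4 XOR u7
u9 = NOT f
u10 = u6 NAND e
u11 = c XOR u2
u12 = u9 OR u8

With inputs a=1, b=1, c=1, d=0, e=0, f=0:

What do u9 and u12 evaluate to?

u2 = f NAND d = 0 NAND 0 = 1
u3 = u2 AND c = 1 AND 1 = 1
u4 = NOT a = NOT 1 = 0
u7 = f XNOR u3 = 0 XNOR 1 = 0
u8 = u4 XOR u7 = 0 XOR 0 = 0
u9 = NOT f = NOT 0 = 1
u12 = u9 OR u8 = 1 OR 0 = 1

u9 = 1, u12 = 1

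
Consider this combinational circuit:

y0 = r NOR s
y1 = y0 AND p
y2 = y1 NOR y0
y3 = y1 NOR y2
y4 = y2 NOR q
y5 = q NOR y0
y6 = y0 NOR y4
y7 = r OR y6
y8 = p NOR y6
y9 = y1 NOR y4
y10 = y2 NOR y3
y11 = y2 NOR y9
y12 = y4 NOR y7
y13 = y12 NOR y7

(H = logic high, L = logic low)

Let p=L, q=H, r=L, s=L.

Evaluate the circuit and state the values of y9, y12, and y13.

y9 = H, y12 = H, y13 = L

y0 = r NOR s = L NOR L = H
y1 = y0 AND p = H AND L = L
y2 = y1 NOR y0 = L NOR H = L
y4 = y2 NOR q = L NOR H = L
y6 = y0 NOR y4 = H NOR L = L
y7 = r OR y6 = L OR L = L
y9 = y1 NOR y4 = L NOR L = H
y12 = y4 NOR y7 = L NOR L = H
y13 = y12 NOR y7 = H NOR L = L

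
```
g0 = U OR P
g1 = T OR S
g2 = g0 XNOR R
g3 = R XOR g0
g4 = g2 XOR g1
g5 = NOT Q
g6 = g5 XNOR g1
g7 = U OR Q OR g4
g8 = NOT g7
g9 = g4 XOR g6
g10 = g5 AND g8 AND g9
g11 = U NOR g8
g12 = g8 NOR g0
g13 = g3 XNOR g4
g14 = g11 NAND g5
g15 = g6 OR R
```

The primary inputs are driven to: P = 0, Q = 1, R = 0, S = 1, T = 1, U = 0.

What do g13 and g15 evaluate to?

g0 = U OR P = 0 OR 0 = 0
g1 = T OR S = 1 OR 1 = 1
g2 = g0 XNOR R = 0 XNOR 0 = 1
g3 = R XOR g0 = 0 XOR 0 = 0
g4 = g2 XOR g1 = 1 XOR 1 = 0
g5 = NOT Q = NOT 1 = 0
g6 = g5 XNOR g1 = 0 XNOR 1 = 0
g13 = g3 XNOR g4 = 0 XNOR 0 = 1
g15 = g6 OR R = 0 OR 0 = 0

g13 = 1, g15 = 0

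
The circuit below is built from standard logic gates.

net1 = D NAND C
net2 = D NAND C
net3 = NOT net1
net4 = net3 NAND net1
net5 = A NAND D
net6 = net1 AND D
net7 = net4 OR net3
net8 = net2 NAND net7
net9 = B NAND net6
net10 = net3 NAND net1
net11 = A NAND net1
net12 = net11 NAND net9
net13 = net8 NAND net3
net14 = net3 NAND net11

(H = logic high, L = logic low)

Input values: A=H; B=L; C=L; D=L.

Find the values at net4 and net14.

net4 = H  net14 = H

net1 = D NAND C = L NAND L = H
net3 = NOT net1 = NOT H = L
net4 = net3 NAND net1 = L NAND H = H
net11 = A NAND net1 = H NAND H = L
net14 = net3 NAND net11 = L NAND L = H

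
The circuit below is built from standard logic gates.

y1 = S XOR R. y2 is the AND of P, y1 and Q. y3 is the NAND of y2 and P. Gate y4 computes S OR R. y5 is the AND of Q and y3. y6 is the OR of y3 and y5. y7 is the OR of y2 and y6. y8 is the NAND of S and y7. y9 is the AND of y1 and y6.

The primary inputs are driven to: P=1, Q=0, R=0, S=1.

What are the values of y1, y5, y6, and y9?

y1 = 1, y5 = 0, y6 = 1, y9 = 1

y1 = S XOR R = 1 XOR 0 = 1
y2 = P AND y1 AND Q = 1 AND 1 AND 0 = 0
y3 = y2 NAND P = 0 NAND 1 = 1
y5 = Q AND y3 = 0 AND 1 = 0
y6 = y3 OR y5 = 1 OR 0 = 1
y9 = y1 AND y6 = 1 AND 1 = 1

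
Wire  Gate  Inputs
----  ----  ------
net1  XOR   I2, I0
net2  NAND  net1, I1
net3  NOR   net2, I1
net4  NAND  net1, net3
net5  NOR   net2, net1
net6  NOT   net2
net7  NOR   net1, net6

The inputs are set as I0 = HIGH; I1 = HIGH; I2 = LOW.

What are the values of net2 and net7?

net2 = LOW, net7 = LOW

net1 = I2 XOR I0 = LOW XOR HIGH = HIGH
net2 = net1 NAND I1 = HIGH NAND HIGH = LOW
net6 = NOT net2 = NOT LOW = HIGH
net7 = net1 NOR net6 = HIGH NOR HIGH = LOW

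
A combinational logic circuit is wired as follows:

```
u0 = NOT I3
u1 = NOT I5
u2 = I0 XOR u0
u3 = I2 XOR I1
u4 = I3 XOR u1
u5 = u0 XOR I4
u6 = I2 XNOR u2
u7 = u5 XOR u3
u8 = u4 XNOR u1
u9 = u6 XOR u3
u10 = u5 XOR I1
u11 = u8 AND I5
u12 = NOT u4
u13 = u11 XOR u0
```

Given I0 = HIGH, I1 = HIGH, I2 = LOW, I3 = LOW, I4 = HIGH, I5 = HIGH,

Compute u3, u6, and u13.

u3 = HIGH; u6 = HIGH; u13 = LOW

u0 = NOT I3 = NOT LOW = HIGH
u1 = NOT I5 = NOT HIGH = LOW
u2 = I0 XOR u0 = HIGH XOR HIGH = LOW
u3 = I2 XOR I1 = LOW XOR HIGH = HIGH
u4 = I3 XOR u1 = LOW XOR LOW = LOW
u6 = I2 XNOR u2 = LOW XNOR LOW = HIGH
u8 = u4 XNOR u1 = LOW XNOR LOW = HIGH
u11 = u8 AND I5 = HIGH AND HIGH = HIGH
u13 = u11 XOR u0 = HIGH XOR HIGH = LOW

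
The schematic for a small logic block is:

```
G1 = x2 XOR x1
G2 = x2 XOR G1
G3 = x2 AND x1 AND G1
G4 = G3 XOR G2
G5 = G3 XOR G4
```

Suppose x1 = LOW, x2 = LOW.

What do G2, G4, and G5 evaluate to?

G1 = x2 XOR x1 = LOW XOR LOW = LOW
G2 = x2 XOR G1 = LOW XOR LOW = LOW
G3 = x2 AND x1 AND G1 = LOW AND LOW AND LOW = LOW
G4 = G3 XOR G2 = LOW XOR LOW = LOW
G5 = G3 XOR G4 = LOW XOR LOW = LOW

G2 = LOW; G4 = LOW; G5 = LOW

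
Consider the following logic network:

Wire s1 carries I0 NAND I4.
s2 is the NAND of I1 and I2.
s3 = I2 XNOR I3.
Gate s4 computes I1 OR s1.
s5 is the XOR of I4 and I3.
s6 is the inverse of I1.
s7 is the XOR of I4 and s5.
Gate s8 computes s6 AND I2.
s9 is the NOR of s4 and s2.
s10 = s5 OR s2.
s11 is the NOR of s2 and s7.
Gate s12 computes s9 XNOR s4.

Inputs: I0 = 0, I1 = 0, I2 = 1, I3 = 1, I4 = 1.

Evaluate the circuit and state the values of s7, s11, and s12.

s7 = 1, s11 = 0, s12 = 0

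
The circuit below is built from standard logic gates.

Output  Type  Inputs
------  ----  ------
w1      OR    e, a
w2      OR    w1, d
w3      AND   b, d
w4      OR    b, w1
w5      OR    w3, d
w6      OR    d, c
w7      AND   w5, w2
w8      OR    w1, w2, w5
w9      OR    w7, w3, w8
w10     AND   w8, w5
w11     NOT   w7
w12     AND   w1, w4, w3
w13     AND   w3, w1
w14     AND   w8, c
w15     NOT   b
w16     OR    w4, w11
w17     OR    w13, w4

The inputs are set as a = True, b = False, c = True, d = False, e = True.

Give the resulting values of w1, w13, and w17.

w1 = True; w13 = False; w17 = True

w1 = e OR a = True OR True = True
w3 = b AND d = False AND False = False
w4 = b OR w1 = False OR True = True
w13 = w3 AND w1 = False AND True = False
w17 = w13 OR w4 = False OR True = True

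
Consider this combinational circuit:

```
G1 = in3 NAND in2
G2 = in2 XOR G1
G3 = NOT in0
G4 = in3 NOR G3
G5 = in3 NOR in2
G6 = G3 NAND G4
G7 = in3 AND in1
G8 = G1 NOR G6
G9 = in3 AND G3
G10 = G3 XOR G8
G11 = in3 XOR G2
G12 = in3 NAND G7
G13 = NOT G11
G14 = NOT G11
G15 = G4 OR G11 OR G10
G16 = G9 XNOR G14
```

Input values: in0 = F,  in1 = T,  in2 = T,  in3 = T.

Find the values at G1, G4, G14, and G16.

G1 = in3 NAND in2 = T NAND T = F
G2 = in2 XOR G1 = T XOR F = T
G3 = NOT in0 = NOT F = T
G4 = in3 NOR G3 = T NOR T = F
G9 = in3 AND G3 = T AND T = T
G11 = in3 XOR G2 = T XOR T = F
G14 = NOT G11 = NOT F = T
G16 = G9 XNOR G14 = T XNOR T = T

G1 = F  G4 = F  G14 = T  G16 = T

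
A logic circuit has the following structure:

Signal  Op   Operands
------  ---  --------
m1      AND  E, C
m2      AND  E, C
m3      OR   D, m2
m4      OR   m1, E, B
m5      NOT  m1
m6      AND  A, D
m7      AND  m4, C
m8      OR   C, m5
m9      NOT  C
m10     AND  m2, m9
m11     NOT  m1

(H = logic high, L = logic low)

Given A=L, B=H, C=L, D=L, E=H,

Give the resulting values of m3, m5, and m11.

m1 = E AND C = H AND L = L
m2 = E AND C = H AND L = L
m3 = D OR m2 = L OR L = L
m5 = NOT m1 = NOT L = H
m11 = NOT m1 = NOT L = H

m3 = L; m5 = H; m11 = H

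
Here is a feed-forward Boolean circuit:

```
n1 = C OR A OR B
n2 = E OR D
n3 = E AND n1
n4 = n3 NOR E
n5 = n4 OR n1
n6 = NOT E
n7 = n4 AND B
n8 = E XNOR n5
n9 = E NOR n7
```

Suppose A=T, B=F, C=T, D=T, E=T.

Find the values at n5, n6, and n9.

n1 = C OR A OR B = T OR T OR F = T
n3 = E AND n1 = T AND T = T
n4 = n3 NOR E = T NOR T = F
n5 = n4 OR n1 = F OR T = T
n6 = NOT E = NOT T = F
n7 = n4 AND B = F AND F = F
n9 = E NOR n7 = T NOR F = F

n5 = T; n6 = F; n9 = F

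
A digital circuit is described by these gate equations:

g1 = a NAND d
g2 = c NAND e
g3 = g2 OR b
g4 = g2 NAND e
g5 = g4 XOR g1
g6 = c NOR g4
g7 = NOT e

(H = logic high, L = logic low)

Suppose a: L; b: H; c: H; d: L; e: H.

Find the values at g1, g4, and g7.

g1 = a NAND d = L NAND L = H
g2 = c NAND e = H NAND H = L
g4 = g2 NAND e = L NAND H = H
g7 = NOT e = NOT H = L

g1 = H, g4 = H, g7 = L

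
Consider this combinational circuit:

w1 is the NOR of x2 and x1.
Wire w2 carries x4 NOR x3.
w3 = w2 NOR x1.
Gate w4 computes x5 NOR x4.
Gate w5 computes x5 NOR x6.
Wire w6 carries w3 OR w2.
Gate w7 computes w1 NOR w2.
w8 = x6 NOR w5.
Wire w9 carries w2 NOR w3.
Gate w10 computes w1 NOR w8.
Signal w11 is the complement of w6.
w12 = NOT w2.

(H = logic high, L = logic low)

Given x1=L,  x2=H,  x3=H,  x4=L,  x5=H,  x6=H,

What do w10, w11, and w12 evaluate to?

w1 = x2 NOR x1 = H NOR L = L
w2 = x4 NOR x3 = L NOR H = L
w3 = w2 NOR x1 = L NOR L = H
w5 = x5 NOR x6 = H NOR H = L
w6 = w3 OR w2 = H OR L = H
w8 = x6 NOR w5 = H NOR L = L
w10 = w1 NOR w8 = L NOR L = H
w11 = NOT w6 = NOT H = L
w12 = NOT w2 = NOT L = H

w10 = H; w11 = L; w12 = H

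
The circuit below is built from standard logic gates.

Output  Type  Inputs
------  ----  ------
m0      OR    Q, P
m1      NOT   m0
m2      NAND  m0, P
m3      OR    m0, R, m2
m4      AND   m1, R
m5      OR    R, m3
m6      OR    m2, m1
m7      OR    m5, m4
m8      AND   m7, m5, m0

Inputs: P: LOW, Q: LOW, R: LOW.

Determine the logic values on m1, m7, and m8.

m0 = Q OR P = LOW OR LOW = LOW
m1 = NOT m0 = NOT LOW = HIGH
m2 = m0 NAND P = LOW NAND LOW = HIGH
m3 = m0 OR R OR m2 = LOW OR LOW OR HIGH = HIGH
m4 = m1 AND R = HIGH AND LOW = LOW
m5 = R OR m3 = LOW OR HIGH = HIGH
m7 = m5 OR m4 = HIGH OR LOW = HIGH
m8 = m7 AND m5 AND m0 = HIGH AND HIGH AND LOW = LOW

m1 = HIGH, m7 = HIGH, m8 = LOW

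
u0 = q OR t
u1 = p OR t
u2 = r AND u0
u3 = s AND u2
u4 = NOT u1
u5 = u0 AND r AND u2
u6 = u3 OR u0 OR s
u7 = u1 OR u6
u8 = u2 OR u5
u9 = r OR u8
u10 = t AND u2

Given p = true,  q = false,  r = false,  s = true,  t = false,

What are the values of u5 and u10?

u0 = q OR t = false OR false = false
u2 = r AND u0 = false AND false = false
u5 = u0 AND r AND u2 = false AND false AND false = false
u10 = t AND u2 = false AND false = false

u5 = false, u10 = false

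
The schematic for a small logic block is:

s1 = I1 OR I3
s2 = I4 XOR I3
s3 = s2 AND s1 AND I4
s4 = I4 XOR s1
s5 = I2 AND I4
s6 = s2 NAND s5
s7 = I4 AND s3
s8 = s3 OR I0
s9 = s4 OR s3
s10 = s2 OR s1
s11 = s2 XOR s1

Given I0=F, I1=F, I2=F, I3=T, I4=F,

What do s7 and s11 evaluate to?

s1 = I1 OR I3 = F OR T = T
s2 = I4 XOR I3 = F XOR T = T
s3 = s2 AND s1 AND I4 = T AND T AND F = F
s7 = I4 AND s3 = F AND F = F
s11 = s2 XOR s1 = T XOR T = F

s7 = F  s11 = F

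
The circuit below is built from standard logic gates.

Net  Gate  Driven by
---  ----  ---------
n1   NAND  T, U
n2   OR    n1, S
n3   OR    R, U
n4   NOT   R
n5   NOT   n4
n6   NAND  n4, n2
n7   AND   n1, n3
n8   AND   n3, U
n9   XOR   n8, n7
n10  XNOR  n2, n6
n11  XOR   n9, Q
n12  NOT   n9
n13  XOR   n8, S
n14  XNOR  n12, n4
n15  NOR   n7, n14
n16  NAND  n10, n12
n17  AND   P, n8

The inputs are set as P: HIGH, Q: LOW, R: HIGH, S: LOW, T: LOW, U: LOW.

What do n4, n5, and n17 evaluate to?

n4 = LOW; n5 = HIGH; n17 = LOW

n3 = R OR U = HIGH OR LOW = HIGH
n4 = NOT R = NOT HIGH = LOW
n5 = NOT n4 = NOT LOW = HIGH
n8 = n3 AND U = HIGH AND LOW = LOW
n17 = P AND n8 = HIGH AND LOW = LOW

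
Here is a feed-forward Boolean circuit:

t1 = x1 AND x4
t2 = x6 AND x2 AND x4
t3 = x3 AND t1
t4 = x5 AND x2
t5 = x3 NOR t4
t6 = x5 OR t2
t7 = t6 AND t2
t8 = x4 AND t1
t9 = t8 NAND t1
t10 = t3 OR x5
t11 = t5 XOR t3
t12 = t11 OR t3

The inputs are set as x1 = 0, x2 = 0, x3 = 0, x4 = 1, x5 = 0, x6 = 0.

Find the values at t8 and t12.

t8 = 0; t12 = 1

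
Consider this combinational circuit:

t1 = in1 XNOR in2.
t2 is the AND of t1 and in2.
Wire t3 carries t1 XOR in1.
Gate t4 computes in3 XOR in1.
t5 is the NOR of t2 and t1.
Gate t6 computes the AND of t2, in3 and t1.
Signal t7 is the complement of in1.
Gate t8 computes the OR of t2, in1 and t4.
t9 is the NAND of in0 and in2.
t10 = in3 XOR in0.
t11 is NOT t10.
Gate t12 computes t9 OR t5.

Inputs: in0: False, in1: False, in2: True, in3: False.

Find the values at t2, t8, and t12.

t2 = False, t8 = False, t12 = True

t1 = in1 XNOR in2 = False XNOR True = False
t2 = t1 AND in2 = False AND True = False
t4 = in3 XOR in1 = False XOR False = False
t5 = t2 NOR t1 = False NOR False = True
t8 = t2 OR in1 OR t4 = False OR False OR False = False
t9 = in0 NAND in2 = False NAND True = True
t12 = t9 OR t5 = True OR True = True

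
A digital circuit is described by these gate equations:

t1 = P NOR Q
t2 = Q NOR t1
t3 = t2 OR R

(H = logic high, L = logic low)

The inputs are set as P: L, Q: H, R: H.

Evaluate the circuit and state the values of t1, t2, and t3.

t1 = P NOR Q = L NOR H = L
t2 = Q NOR t1 = H NOR L = L
t3 = t2 OR R = L OR H = H

t1 = L, t2 = L, t3 = H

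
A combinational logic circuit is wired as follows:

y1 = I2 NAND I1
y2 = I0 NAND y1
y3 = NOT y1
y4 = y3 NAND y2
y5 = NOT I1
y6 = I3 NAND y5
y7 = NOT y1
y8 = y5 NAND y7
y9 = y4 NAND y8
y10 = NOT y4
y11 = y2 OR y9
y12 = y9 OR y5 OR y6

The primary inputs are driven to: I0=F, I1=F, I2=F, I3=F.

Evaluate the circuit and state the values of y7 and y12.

y7 = F, y12 = T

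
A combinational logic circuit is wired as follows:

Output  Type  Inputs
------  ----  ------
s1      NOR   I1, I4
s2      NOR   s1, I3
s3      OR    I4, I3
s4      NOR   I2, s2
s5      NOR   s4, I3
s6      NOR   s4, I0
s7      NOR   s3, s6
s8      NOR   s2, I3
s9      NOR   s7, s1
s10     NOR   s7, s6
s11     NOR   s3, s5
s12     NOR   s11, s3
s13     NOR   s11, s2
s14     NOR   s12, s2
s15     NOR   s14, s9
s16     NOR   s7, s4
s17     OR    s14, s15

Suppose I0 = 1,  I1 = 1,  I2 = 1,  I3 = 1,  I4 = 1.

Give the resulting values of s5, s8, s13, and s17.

s5 = 0, s8 = 0, s13 = 1, s17 = 1

s1 = I1 NOR I4 = 1 NOR 1 = 0
s2 = s1 NOR I3 = 0 NOR 1 = 0
s3 = I4 OR I3 = 1 OR 1 = 1
s4 = I2 NOR s2 = 1 NOR 0 = 0
s5 = s4 NOR I3 = 0 NOR 1 = 0
s6 = s4 NOR I0 = 0 NOR 1 = 0
s7 = s3 NOR s6 = 1 NOR 0 = 0
s8 = s2 NOR I3 = 0 NOR 1 = 0
s9 = s7 NOR s1 = 0 NOR 0 = 1
s11 = s3 NOR s5 = 1 NOR 0 = 0
s12 = s11 NOR s3 = 0 NOR 1 = 0
s13 = s11 NOR s2 = 0 NOR 0 = 1
s14 = s12 NOR s2 = 0 NOR 0 = 1
s15 = s14 NOR s9 = 1 NOR 1 = 0
s17 = s14 OR s15 = 1 OR 0 = 1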